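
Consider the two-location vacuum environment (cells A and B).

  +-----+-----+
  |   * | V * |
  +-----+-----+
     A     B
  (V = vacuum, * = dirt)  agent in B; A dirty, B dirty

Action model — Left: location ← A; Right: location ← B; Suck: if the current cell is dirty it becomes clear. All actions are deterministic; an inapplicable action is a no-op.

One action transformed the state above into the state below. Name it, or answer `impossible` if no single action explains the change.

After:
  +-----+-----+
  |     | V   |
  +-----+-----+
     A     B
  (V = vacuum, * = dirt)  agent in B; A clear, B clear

try  Left: <A|dirty|dirty>
try Right: <B|dirty|dirty>
try  Suck: <B|dirty|clear>
no single action produces the after-state

impossible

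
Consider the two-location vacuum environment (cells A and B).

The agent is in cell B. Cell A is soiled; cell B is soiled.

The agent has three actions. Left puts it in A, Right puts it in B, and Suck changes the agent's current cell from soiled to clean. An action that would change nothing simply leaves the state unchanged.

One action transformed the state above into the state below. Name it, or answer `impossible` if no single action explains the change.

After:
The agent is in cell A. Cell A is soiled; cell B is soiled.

try  Left: in A — A soiled, B soiled  ← match
try Right: in B — A soiled, B soiled
try  Suck: in B — A soiled, B clean

Left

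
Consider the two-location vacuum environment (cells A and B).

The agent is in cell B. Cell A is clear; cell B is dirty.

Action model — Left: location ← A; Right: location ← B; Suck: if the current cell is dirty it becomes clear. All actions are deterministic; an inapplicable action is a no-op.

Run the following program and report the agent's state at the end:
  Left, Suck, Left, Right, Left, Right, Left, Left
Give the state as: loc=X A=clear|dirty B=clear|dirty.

[1] after Left: loc=A A=clear B=dirty
[2] after Suck: loc=A A=clear B=dirty
[3] after Left: loc=A A=clear B=dirty
[4] after Right: loc=B A=clear B=dirty
[5] after Left: loc=A A=clear B=dirty
[6] after Right: loc=B A=clear B=dirty
[7] after Left: loc=A A=clear B=dirty
[8] after Left: loc=A A=clear B=dirty

loc=A A=clear B=dirty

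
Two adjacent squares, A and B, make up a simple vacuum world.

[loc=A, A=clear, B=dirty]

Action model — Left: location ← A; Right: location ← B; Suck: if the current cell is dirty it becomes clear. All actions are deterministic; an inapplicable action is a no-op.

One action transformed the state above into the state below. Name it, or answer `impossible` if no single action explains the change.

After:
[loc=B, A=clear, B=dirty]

try  Left: (A; A:clear, B:dirty)
try Right: (B; A:clear, B:dirty)  ← match
try  Suck: (A; A:clear, B:dirty)

Right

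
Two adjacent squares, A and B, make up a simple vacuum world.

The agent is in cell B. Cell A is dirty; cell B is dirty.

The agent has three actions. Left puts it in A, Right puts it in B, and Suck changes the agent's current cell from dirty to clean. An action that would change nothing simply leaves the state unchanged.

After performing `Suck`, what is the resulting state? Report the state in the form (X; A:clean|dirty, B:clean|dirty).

(B; A:dirty, B:clean)

start: (B; A:dirty, B:dirty)
step 1/1 (Suck): (B; A:dirty, B:clean)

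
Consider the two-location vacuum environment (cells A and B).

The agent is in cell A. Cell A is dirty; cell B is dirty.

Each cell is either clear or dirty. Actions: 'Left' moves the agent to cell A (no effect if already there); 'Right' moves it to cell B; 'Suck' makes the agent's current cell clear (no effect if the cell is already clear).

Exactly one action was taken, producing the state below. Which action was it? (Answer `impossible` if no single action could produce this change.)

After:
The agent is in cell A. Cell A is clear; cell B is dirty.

try  Left: loc=A A=dirty B=dirty
try Right: loc=B A=dirty B=dirty
try  Suck: loc=A A=clear B=dirty  ← match

Suck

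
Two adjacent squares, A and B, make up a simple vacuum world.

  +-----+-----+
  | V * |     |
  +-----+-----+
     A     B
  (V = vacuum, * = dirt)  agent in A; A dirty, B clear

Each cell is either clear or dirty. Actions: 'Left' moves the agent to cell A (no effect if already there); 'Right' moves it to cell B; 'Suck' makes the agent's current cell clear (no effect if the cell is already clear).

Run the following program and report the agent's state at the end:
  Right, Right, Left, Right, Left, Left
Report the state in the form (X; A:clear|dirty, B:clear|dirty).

(A; A:dirty, B:clear)

step 1/6 (Right): (B; A:dirty, B:clear)
step 2/6 (Right): (B; A:dirty, B:clear)
step 3/6 (Left): (A; A:dirty, B:clear)
step 4/6 (Right): (B; A:dirty, B:clear)
step 5/6 (Left): (A; A:dirty, B:clear)
step 6/6 (Left): (A; A:dirty, B:clear)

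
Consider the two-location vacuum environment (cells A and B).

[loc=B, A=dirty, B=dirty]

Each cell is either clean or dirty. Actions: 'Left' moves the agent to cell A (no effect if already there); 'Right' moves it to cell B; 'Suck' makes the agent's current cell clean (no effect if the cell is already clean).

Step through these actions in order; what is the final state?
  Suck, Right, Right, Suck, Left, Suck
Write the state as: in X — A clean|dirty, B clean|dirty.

in A — A clean, B clean

Suck (#1): in B — A dirty, B clean
Right (#2): in B — A dirty, B clean
Right (#3): in B — A dirty, B clean
Suck (#4): in B — A dirty, B clean
Left (#5): in A — A dirty, B clean
Suck (#6): in A — A clean, B clean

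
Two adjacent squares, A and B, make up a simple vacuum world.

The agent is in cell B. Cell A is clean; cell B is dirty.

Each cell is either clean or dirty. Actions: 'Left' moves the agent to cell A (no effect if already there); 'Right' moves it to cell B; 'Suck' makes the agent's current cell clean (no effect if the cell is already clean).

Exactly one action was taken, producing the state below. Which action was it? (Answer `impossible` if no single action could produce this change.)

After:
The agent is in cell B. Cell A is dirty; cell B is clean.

impossible

try  Left: loc=A A=clean B=dirty
try Right: loc=B A=clean B=dirty
try  Suck: loc=B A=clean B=clean
no single action produces the after-state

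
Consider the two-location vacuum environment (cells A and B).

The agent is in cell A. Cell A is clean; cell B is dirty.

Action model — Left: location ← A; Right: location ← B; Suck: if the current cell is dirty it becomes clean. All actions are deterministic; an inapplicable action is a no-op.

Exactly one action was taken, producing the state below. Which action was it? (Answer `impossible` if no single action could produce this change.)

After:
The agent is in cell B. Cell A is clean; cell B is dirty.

Right

try  Left: loc=A A=clean B=dirty
try Right: loc=B A=clean B=dirty  ← match
try  Suck: loc=A A=clean B=dirty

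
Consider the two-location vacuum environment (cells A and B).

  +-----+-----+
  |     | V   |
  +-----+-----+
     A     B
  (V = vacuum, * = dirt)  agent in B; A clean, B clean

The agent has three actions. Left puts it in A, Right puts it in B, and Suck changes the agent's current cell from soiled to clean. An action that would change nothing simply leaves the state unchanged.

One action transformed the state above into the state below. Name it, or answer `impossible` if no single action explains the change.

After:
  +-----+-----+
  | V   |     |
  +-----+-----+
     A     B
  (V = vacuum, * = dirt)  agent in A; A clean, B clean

Left

try  Left: in A — A clean, B clean  ← match
try Right: in B — A clean, B clean
try  Suck: in B — A clean, B clean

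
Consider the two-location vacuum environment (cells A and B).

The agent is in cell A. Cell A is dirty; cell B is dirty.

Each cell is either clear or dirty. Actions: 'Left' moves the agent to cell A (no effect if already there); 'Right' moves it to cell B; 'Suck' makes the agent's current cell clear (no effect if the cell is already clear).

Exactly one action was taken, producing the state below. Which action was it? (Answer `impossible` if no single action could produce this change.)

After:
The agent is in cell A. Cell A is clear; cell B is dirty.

Suck

try  Left: loc=A A=dirty B=dirty
try Right: loc=B A=dirty B=dirty
try  Suck: loc=A A=clear B=dirty  ← match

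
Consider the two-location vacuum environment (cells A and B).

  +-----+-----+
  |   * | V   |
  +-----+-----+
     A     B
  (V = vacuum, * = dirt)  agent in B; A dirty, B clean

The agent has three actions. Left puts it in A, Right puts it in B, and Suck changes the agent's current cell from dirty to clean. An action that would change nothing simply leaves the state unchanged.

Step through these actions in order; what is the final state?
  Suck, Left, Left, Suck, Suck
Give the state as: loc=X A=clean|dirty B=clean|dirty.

loc=A A=clean B=clean

t=1 Suck ⇒ loc=B A=dirty B=clean
t=2 Left ⇒ loc=A A=dirty B=clean
t=3 Left ⇒ loc=A A=dirty B=clean
t=4 Suck ⇒ loc=A A=clean B=clean
t=5 Suck ⇒ loc=A A=clean B=clean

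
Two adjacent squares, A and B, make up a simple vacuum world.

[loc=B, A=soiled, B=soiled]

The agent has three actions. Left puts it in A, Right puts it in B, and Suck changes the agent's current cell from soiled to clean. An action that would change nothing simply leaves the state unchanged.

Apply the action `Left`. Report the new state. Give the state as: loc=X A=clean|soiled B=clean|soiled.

start: loc=B A=soiled B=soiled
t=1 Left ⇒ loc=A A=soiled B=soiled

loc=A A=soiled B=soiled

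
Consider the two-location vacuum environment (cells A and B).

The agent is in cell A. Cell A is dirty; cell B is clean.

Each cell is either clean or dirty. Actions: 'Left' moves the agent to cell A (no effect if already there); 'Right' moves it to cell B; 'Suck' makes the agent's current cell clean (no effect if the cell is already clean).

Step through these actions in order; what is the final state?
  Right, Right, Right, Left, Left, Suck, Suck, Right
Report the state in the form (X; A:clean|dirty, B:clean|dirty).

(B; A:clean, B:clean)

1) do Right; now (B; A:dirty, B:clean)
2) do Right; now (B; A:dirty, B:clean)
3) do Right; now (B; A:dirty, B:clean)
4) do Left; now (A; A:dirty, B:clean)
5) do Left; now (A; A:dirty, B:clean)
6) do Suck; now (A; A:clean, B:clean)
7) do Suck; now (A; A:clean, B:clean)
8) do Right; now (B; A:clean, B:clean)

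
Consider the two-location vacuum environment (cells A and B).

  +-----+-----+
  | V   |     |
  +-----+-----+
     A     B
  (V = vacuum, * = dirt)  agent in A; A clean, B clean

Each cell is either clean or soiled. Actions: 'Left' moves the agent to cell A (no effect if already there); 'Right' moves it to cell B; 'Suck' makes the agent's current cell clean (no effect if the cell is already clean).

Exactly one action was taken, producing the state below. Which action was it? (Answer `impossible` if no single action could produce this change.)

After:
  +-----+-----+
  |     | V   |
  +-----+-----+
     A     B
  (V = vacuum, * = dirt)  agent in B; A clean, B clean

Right

try  Left: in A — A clean, B clean
try Right: in B — A clean, B clean  ← match
try  Suck: in A — A clean, B clean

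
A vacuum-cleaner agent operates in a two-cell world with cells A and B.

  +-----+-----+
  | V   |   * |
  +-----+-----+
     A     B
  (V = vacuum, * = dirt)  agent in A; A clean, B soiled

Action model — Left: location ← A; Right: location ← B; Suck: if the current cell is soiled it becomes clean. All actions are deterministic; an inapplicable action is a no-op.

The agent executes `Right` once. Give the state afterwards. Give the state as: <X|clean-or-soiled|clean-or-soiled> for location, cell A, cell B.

start: <A|clean|soiled>
Right (#1): <B|clean|soiled>

<B|clean|soiled>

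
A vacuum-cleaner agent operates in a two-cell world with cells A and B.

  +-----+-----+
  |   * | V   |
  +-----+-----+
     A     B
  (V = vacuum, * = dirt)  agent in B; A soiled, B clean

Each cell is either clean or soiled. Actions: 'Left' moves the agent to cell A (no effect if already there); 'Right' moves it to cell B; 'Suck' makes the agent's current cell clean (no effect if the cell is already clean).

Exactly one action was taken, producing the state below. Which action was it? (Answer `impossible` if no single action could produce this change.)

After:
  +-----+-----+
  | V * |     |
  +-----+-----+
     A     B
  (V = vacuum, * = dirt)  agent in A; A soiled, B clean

Left

try  Left: (A; A:soiled, B:clean)  ← match
try Right: (B; A:soiled, B:clean)
try  Suck: (B; A:soiled, B:clean)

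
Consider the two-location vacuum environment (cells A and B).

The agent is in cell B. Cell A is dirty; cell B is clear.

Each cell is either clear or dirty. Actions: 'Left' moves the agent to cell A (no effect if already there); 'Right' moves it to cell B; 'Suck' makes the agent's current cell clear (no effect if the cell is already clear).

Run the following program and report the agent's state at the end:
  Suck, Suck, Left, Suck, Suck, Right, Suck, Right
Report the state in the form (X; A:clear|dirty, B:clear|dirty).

1) do Suck; now (B; A:dirty, B:clear)
2) do Suck; now (B; A:dirty, B:clear)
3) do Left; now (A; A:dirty, B:clear)
4) do Suck; now (A; A:clear, B:clear)
5) do Suck; now (A; A:clear, B:clear)
6) do Right; now (B; A:clear, B:clear)
7) do Suck; now (B; A:clear, B:clear)
8) do Right; now (B; A:clear, B:clear)

(B; A:clear, B:clear)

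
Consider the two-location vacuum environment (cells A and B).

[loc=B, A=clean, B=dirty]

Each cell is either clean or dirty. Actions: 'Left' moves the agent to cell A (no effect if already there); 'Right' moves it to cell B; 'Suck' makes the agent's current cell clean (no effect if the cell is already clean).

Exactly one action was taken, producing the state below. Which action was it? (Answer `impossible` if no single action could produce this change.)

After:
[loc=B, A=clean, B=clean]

try  Left: in A — A clean, B dirty
try Right: in B — A clean, B dirty
try  Suck: in B — A clean, B clean  ← match

Suck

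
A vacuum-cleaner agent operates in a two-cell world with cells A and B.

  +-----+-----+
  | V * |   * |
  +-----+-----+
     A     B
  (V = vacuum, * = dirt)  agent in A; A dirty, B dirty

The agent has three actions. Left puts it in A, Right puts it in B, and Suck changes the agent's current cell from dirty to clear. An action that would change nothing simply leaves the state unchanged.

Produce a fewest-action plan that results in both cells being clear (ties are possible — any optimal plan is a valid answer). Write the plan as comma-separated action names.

Suck, Right, Suck

Suck (#1): (A; A:clear, B:dirty)
Right (#2): (B; A:clear, B:dirty)
Suck (#3): (B; A:clear, B:clear)
min 3: Suck A + move + Suck B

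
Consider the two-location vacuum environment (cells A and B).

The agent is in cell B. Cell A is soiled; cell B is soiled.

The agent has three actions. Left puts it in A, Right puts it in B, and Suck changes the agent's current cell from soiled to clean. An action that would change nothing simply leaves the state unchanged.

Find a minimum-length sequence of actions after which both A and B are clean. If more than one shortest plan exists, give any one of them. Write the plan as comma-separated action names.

Suck, Left, Suck

1. Suck → loc=B A=soiled B=clean
2. Left → loc=A A=soiled B=clean
3. Suck → loc=A A=clean B=clean
min 3: Suck B + move + Suck A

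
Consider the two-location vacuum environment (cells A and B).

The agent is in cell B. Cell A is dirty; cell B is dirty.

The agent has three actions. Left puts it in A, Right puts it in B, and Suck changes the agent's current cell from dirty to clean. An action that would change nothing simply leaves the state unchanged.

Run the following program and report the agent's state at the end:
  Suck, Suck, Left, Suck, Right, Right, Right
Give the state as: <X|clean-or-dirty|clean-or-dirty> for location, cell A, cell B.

<B|clean|clean>

t=1 Suck ⇒ <B|dirty|clean>
t=2 Suck ⇒ <B|dirty|clean>
t=3 Left ⇒ <A|dirty|clean>
t=4 Suck ⇒ <A|clean|clean>
t=5 Right ⇒ <B|clean|clean>
t=6 Right ⇒ <B|clean|clean>
t=7 Right ⇒ <B|clean|clean>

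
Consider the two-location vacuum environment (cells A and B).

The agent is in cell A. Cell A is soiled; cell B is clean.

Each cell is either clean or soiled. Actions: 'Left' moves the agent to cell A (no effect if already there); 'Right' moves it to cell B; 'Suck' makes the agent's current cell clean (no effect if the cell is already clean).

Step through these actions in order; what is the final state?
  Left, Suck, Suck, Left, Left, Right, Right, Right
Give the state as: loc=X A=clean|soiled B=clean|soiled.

step 1/8 (Left): loc=A A=soiled B=clean
step 2/8 (Suck): loc=A A=clean B=clean
step 3/8 (Suck): loc=A A=clean B=clean
step 4/8 (Left): loc=A A=clean B=clean
step 5/8 (Left): loc=A A=clean B=clean
step 6/8 (Right): loc=B A=clean B=clean
step 7/8 (Right): loc=B A=clean B=clean
step 8/8 (Right): loc=B A=clean B=clean

loc=B A=clean B=clean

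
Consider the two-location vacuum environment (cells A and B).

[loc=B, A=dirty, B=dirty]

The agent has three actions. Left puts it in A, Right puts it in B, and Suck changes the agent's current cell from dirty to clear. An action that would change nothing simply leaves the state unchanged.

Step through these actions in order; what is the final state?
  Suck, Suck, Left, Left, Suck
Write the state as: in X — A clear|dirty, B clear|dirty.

t=1 Suck ⇒ in B — A dirty, B clear
t=2 Suck ⇒ in B — A dirty, B clear
t=3 Left ⇒ in A — A dirty, B clear
t=4 Left ⇒ in A — A dirty, B clear
t=5 Suck ⇒ in A — A clear, B clear

in A — A clear, B clear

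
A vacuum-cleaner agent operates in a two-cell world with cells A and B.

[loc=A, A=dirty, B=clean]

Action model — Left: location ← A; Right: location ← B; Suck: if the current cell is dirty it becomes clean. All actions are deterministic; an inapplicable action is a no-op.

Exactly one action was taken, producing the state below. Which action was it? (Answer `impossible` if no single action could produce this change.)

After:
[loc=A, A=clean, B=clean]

Suck

try  Left: in A — A dirty, B clean
try Right: in B — A dirty, B clean
try  Suck: in A — A clean, B clean  ← match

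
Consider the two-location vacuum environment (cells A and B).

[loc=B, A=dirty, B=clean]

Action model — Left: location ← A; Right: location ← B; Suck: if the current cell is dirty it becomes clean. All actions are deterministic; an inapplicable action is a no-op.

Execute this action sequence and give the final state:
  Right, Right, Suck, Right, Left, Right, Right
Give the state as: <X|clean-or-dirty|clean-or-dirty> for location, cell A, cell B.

<B|dirty|clean>

1. Right → <B|dirty|clean>
2. Right → <B|dirty|clean>
3. Suck → <B|dirty|clean>
4. Right → <B|dirty|clean>
5. Left → <A|dirty|clean>
6. Right → <B|dirty|clean>
7. Right → <B|dirty|clean>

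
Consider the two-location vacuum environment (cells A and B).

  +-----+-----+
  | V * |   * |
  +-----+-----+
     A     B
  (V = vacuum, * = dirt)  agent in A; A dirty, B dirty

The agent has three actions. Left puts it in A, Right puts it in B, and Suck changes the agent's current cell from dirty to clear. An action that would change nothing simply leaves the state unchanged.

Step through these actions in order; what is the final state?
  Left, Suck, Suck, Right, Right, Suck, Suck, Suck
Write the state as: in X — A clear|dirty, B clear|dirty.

in B — A clear, B clear

1. Left → in A — A dirty, B dirty
2. Suck → in A — A clear, B dirty
3. Suck → in A — A clear, B dirty
4. Right → in B — A clear, B dirty
5. Right → in B — A clear, B dirty
6. Suck → in B — A clear, B clear
7. Suck → in B — A clear, B clear
8. Suck → in B — A clear, B clear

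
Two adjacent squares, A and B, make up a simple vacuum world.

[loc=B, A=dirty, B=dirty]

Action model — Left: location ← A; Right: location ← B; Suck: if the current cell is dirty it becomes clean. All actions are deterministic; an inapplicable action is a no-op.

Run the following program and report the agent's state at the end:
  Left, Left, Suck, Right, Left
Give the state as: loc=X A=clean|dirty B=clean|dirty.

Left (#1): loc=A A=dirty B=dirty
Left (#2): loc=A A=dirty B=dirty
Suck (#3): loc=A A=clean B=dirty
Right (#4): loc=B A=clean B=dirty
Left (#5): loc=A A=clean B=dirty

loc=A A=clean B=dirty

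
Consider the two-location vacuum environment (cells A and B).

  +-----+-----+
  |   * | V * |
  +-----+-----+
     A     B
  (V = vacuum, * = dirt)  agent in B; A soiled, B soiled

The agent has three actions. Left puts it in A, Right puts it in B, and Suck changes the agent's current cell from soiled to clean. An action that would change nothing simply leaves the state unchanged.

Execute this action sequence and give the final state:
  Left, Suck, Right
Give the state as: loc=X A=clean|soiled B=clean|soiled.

loc=B A=clean B=soiled

[1] after Left: loc=A A=soiled B=soiled
[2] after Suck: loc=A A=clean B=soiled
[3] after Right: loc=B A=clean B=soiled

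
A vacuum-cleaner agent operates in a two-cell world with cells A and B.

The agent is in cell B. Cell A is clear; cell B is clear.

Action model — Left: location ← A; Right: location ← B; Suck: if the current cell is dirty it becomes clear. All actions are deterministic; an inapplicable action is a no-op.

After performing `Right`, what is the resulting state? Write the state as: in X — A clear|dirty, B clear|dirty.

in B — A clear, B clear

start: in B — A clear, B clear
[1] after Right: in B — A clear, B clear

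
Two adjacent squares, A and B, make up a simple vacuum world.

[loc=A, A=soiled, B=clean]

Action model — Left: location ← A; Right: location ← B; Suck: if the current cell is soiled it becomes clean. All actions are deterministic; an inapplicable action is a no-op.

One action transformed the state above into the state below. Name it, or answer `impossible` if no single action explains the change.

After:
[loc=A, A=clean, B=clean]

Suck

try  Left: in A — A soiled, B clean
try Right: in B — A soiled, B clean
try  Suck: in A — A clean, B clean  ← match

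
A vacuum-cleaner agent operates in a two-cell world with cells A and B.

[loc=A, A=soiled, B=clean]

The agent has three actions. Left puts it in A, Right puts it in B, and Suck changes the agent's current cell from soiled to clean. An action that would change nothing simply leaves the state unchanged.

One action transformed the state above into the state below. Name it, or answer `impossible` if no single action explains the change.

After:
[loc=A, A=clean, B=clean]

try  Left: loc=A A=soiled B=clean
try Right: loc=B A=soiled B=clean
try  Suck: loc=A A=clean B=clean  ← match

Suck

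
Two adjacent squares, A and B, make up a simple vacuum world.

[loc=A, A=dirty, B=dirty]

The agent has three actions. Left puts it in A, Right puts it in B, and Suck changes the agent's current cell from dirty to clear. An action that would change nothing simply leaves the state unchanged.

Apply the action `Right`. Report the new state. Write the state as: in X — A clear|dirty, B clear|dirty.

start: in A — A dirty, B dirty
Right (#1): in B — A dirty, B dirty

in B — A dirty, B dirty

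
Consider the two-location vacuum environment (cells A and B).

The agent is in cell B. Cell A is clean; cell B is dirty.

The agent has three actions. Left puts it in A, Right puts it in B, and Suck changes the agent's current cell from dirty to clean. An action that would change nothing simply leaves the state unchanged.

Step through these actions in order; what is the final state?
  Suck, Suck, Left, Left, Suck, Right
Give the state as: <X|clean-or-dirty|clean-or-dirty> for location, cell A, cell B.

<B|clean|clean>

[1] after Suck: <B|clean|clean>
[2] after Suck: <B|clean|clean>
[3] after Left: <A|clean|clean>
[4] after Left: <A|clean|clean>
[5] after Suck: <A|clean|clean>
[6] after Right: <B|clean|clean>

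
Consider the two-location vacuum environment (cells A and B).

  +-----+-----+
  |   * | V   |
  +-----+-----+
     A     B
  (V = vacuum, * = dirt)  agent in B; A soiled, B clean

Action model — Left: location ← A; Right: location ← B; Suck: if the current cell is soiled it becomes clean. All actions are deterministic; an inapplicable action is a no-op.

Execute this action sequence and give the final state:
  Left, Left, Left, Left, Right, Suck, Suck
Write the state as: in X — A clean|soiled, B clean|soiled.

in B — A soiled, B clean

[1] after Left: in A — A soiled, B clean
[2] after Left: in A — A soiled, B clean
[3] after Left: in A — A soiled, B clean
[4] after Left: in A — A soiled, B clean
[5] after Right: in B — A soiled, B clean
[6] after Suck: in B — A soiled, B clean
[7] after Suck: in B — A soiled, B clean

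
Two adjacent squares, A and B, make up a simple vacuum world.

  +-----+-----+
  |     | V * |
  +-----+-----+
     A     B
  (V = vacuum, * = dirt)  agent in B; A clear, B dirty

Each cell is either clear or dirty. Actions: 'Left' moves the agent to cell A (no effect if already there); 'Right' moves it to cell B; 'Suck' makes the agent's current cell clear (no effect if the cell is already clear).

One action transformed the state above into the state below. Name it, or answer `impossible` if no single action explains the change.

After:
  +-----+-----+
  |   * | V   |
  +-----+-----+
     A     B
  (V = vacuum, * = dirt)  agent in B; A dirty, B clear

try  Left: in A — A clear, B dirty
try Right: in B — A clear, B dirty
try  Suck: in B — A clear, B clear
no single action produces the after-state

impossible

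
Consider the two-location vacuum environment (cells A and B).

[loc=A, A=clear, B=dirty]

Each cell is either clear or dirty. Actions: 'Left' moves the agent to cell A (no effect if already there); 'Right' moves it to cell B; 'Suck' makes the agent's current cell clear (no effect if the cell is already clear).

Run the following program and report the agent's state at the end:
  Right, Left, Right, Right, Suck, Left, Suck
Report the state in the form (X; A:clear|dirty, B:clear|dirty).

step 1/7 (Right): (B; A:clear, B:dirty)
step 2/7 (Left): (A; A:clear, B:dirty)
step 3/7 (Right): (B; A:clear, B:dirty)
step 4/7 (Right): (B; A:clear, B:dirty)
step 5/7 (Suck): (B; A:clear, B:clear)
step 6/7 (Left): (A; A:clear, B:clear)
step 7/7 (Suck): (A; A:clear, B:clear)

(A; A:clear, B:clear)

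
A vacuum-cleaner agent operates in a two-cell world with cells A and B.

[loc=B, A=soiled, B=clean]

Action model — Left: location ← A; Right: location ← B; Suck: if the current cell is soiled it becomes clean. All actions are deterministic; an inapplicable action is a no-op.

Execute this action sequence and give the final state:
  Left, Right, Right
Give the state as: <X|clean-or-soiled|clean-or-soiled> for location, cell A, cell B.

1. Left → <A|soiled|clean>
2. Right → <B|soiled|clean>
3. Right → <B|soiled|clean>

<B|soiled|clean>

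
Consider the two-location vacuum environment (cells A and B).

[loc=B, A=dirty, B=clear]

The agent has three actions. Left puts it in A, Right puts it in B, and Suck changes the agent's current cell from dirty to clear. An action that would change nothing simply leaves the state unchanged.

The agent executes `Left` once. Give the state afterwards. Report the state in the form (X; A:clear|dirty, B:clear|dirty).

(A; A:dirty, B:clear)

start: (B; A:dirty, B:clear)
1) do Left; now (A; A:dirty, B:clear)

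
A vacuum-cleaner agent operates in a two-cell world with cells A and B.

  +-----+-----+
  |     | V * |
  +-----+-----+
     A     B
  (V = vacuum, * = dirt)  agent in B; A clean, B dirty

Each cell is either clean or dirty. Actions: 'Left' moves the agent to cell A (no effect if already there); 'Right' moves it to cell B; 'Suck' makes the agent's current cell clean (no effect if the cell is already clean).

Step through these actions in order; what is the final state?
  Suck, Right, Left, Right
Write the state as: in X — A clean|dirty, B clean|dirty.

Suck (#1): in B — A clean, B clean
Right (#2): in B — A clean, B clean
Left (#3): in A — A clean, B clean
Right (#4): in B — A clean, B clean

in B — A clean, B clean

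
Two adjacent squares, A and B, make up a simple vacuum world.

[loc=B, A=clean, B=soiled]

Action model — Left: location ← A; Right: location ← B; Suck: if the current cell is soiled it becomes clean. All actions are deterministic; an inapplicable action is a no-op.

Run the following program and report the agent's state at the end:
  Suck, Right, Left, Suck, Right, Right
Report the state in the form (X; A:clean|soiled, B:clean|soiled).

(B; A:clean, B:clean)

1) do Suck; now (B; A:clean, B:clean)
2) do Right; now (B; A:clean, B:clean)
3) do Left; now (A; A:clean, B:clean)
4) do Suck; now (A; A:clean, B:clean)
5) do Right; now (B; A:clean, B:clean)
6) do Right; now (B; A:clean, B:clean)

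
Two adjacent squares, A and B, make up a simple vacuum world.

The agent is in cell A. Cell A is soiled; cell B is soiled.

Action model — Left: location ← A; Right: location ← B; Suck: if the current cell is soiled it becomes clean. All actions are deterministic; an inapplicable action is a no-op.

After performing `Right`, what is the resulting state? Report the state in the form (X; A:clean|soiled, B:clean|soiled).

(B; A:soiled, B:soiled)

start: (A; A:soiled, B:soiled)
1) do Right; now (B; A:soiled, B:soiled)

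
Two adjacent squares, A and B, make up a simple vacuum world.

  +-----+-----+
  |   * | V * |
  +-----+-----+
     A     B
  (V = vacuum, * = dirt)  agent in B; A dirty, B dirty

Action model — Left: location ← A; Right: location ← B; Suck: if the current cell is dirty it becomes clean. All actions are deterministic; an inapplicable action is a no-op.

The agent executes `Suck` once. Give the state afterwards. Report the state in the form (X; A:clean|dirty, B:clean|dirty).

start: (B; A:dirty, B:dirty)
1) do Suck; now (B; A:dirty, B:clean)

(B; A:dirty, B:clean)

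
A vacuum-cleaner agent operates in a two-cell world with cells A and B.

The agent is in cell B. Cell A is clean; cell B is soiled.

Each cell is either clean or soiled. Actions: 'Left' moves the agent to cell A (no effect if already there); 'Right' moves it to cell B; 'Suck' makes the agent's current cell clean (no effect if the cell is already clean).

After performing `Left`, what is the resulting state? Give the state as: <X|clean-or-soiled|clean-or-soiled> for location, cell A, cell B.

start: <B|clean|soiled>
Left (#1): <A|clean|soiled>

<A|clean|soiled>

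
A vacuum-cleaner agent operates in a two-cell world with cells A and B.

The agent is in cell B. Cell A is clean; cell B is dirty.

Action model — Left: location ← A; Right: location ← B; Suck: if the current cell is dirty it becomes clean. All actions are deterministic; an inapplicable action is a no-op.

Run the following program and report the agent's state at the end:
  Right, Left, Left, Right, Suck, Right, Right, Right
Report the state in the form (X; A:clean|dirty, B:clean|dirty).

(B; A:clean, B:clean)

Right (#1): (B; A:clean, B:dirty)
Left (#2): (A; A:clean, B:dirty)
Left (#3): (A; A:clean, B:dirty)
Right (#4): (B; A:clean, B:dirty)
Suck (#5): (B; A:clean, B:clean)
Right (#6): (B; A:clean, B:clean)
Right (#7): (B; A:clean, B:clean)
Right (#8): (B; A:clean, B:clean)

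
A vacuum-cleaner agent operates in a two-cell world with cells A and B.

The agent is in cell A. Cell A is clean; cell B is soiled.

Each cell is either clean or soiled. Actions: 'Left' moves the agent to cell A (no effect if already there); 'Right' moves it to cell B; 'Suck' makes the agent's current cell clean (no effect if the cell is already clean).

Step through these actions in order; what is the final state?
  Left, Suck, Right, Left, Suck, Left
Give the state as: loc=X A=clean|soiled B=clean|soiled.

loc=A A=clean B=soiled

step 1/6 (Left): loc=A A=clean B=soiled
step 2/6 (Suck): loc=A A=clean B=soiled
step 3/6 (Right): loc=B A=clean B=soiled
step 4/6 (Left): loc=A A=clean B=soiled
step 5/6 (Suck): loc=A A=clean B=soiled
step 6/6 (Left): loc=A A=clean B=soiled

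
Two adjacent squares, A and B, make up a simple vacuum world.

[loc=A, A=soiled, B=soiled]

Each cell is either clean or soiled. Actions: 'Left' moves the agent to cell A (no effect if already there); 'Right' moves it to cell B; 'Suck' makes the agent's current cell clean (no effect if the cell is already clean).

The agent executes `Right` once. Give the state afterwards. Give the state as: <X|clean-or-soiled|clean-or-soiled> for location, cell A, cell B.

<B|soiled|soiled>

start: <A|soiled|soiled>
1) do Right; now <B|soiled|soiled>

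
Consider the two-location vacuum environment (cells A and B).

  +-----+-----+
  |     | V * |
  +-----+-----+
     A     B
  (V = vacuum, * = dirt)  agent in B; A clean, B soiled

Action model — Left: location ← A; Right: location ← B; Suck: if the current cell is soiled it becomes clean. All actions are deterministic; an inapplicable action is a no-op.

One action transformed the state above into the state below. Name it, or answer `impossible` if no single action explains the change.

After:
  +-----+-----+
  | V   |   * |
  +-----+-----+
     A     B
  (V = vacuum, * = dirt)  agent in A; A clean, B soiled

try  Left: (A; A:clean, B:soiled)  ← match
try Right: (B; A:clean, B:soiled)
try  Suck: (B; A:clean, B:clean)

Left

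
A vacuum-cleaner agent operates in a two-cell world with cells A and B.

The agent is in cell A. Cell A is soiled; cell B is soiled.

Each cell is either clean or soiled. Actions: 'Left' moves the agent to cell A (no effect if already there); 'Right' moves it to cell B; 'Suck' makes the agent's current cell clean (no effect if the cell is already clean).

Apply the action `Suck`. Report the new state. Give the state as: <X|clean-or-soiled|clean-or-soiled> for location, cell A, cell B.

<A|clean|soiled>

start: <A|soiled|soiled>
step 1/1 (Suck): <A|clean|soiled>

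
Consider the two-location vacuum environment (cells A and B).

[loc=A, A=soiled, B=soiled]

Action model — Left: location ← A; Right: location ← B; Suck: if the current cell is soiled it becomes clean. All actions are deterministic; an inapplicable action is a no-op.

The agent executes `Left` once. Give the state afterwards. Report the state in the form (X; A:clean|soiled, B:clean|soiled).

(A; A:soiled, B:soiled)

start: (A; A:soiled, B:soiled)
1. Left → (A; A:soiled, B:soiled)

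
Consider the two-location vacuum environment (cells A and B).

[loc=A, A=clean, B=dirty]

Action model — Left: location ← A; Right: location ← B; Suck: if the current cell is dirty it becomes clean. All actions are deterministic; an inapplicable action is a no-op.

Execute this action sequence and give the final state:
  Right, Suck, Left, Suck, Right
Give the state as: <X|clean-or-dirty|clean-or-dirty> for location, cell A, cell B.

<B|clean|clean>

step 1/5 (Right): <B|clean|dirty>
step 2/5 (Suck): <B|clean|clean>
step 3/5 (Left): <A|clean|clean>
step 4/5 (Suck): <A|clean|clean>
step 5/5 (Right): <B|clean|clean>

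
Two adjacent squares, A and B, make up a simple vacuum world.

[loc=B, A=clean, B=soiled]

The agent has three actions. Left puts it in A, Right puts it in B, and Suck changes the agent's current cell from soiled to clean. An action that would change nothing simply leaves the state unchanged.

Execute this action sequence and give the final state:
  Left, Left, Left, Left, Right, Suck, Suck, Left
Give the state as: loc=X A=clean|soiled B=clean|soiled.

[1] after Left: loc=A A=clean B=soiled
[2] after Left: loc=A A=clean B=soiled
[3] after Left: loc=A A=clean B=soiled
[4] after Left: loc=A A=clean B=soiled
[5] after Right: loc=B A=clean B=soiled
[6] after Suck: loc=B A=clean B=clean
[7] after Suck: loc=B A=clean B=clean
[8] after Left: loc=A A=clean B=clean

loc=A A=clean B=clean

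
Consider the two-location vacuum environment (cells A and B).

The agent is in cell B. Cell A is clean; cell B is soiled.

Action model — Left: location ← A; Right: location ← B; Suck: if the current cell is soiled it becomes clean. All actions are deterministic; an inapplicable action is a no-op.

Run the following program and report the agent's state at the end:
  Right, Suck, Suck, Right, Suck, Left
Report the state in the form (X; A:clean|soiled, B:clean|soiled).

(A; A:clean, B:clean)

t=1 Right ⇒ (B; A:clean, B:soiled)
t=2 Suck ⇒ (B; A:clean, B:clean)
t=3 Suck ⇒ (B; A:clean, B:clean)
t=4 Right ⇒ (B; A:clean, B:clean)
t=5 Suck ⇒ (B; A:clean, B:clean)
t=6 Left ⇒ (A; A:clean, B:clean)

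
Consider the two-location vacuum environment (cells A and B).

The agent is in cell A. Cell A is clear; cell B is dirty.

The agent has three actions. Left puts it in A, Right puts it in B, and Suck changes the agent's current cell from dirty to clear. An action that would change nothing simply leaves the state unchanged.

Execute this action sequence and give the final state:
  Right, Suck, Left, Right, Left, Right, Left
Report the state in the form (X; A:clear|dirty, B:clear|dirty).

1) do Right; now (B; A:clear, B:dirty)
2) do Suck; now (B; A:clear, B:clear)
3) do Left; now (A; A:clear, B:clear)
4) do Right; now (B; A:clear, B:clear)
5) do Left; now (A; A:clear, B:clear)
6) do Right; now (B; A:clear, B:clear)
7) do Left; now (A; A:clear, B:clear)

(A; A:clear, B:clear)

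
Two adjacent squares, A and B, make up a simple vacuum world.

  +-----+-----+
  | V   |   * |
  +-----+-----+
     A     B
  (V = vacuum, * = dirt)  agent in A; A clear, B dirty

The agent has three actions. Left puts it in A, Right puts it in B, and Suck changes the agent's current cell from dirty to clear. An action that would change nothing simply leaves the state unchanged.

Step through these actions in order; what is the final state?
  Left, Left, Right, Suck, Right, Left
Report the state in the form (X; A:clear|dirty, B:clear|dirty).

(A; A:clear, B:clear)

step 1/6 (Left): (A; A:clear, B:dirty)
step 2/6 (Left): (A; A:clear, B:dirty)
step 3/6 (Right): (B; A:clear, B:dirty)
step 4/6 (Suck): (B; A:clear, B:clear)
step 5/6 (Right): (B; A:clear, B:clear)
step 6/6 (Left): (A; A:clear, B:clear)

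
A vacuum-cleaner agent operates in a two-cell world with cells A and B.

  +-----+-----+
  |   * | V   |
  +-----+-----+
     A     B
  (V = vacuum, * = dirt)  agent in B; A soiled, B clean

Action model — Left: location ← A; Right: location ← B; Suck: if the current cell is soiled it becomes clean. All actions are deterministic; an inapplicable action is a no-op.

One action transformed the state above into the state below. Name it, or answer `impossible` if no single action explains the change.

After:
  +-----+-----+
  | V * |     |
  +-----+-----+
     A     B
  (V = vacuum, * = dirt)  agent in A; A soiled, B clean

try  Left: <A|soiled|clean>  ← match
try Right: <B|soiled|clean>
try  Suck: <B|soiled|clean>

Left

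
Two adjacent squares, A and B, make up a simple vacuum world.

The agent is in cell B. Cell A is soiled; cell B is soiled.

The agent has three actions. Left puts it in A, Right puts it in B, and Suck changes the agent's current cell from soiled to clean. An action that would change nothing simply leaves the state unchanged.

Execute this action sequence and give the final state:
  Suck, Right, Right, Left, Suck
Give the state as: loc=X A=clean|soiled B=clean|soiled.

t=1 Suck ⇒ loc=B A=soiled B=clean
t=2 Right ⇒ loc=B A=soiled B=clean
t=3 Right ⇒ loc=B A=soiled B=clean
t=4 Left ⇒ loc=A A=soiled B=clean
t=5 Suck ⇒ loc=A A=clean B=clean

loc=A A=clean B=clean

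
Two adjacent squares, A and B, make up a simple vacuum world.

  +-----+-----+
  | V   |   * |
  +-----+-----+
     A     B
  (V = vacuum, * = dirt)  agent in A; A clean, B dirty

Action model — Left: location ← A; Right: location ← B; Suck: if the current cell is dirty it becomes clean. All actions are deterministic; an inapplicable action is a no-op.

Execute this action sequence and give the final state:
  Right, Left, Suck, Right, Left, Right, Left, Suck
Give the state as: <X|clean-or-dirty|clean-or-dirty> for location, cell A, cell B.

<A|clean|dirty>

step 1/8 (Right): <B|clean|dirty>
step 2/8 (Left): <A|clean|dirty>
step 3/8 (Suck): <A|clean|dirty>
step 4/8 (Right): <B|clean|dirty>
step 5/8 (Left): <A|clean|dirty>
step 6/8 (Right): <B|clean|dirty>
step 7/8 (Left): <A|clean|dirty>
step 8/8 (Suck): <A|clean|dirty>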